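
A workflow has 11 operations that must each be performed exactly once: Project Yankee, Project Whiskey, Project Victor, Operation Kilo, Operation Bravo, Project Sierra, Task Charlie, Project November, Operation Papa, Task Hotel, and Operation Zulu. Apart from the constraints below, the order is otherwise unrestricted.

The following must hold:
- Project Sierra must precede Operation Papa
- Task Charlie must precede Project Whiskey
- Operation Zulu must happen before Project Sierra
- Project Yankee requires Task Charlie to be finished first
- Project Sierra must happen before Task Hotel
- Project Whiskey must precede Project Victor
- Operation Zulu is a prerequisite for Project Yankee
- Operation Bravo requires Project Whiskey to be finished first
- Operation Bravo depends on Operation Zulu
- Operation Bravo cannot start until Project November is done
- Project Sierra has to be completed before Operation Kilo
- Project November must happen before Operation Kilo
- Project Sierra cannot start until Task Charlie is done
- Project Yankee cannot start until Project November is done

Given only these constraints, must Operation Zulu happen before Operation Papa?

Chaining the stated constraints: Operation Zulu → Project Sierra → Operation Papa.
So Operation Zulu must precede Operation Papa in any valid ordering.

Yes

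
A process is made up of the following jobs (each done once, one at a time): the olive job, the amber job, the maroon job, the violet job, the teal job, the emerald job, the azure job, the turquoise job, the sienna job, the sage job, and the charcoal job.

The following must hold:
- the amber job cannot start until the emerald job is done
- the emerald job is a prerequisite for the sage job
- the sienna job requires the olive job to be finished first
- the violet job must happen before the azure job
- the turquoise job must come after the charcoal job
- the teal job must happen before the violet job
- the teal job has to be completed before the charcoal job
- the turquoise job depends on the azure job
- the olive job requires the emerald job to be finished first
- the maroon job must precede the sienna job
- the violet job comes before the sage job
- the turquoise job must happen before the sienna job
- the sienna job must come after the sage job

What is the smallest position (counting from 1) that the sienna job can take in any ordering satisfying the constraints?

10

Working backwards through the constraints from the sienna job, its full set of required predecessors is the olive job, the maroon job, the violet job, the teal job, the emerald job, the azure job, the turquoise job, the sage job, the charcoal job — 9 of them.
With 9 mandatory predecessors, the earliest the sienna job can sit is position 9+1 = 10, and placing just those 9 first achieves it.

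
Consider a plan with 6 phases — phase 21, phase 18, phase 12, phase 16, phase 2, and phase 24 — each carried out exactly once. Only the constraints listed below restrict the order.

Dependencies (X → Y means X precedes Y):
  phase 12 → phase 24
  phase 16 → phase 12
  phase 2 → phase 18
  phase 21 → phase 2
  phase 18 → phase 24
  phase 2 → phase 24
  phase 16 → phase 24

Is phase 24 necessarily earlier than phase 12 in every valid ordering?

No

There is a chain phase 12 → phase 24, which puts phase 12 before phase 24.
So phase 24 does not have to come before phase 12 — it cannot.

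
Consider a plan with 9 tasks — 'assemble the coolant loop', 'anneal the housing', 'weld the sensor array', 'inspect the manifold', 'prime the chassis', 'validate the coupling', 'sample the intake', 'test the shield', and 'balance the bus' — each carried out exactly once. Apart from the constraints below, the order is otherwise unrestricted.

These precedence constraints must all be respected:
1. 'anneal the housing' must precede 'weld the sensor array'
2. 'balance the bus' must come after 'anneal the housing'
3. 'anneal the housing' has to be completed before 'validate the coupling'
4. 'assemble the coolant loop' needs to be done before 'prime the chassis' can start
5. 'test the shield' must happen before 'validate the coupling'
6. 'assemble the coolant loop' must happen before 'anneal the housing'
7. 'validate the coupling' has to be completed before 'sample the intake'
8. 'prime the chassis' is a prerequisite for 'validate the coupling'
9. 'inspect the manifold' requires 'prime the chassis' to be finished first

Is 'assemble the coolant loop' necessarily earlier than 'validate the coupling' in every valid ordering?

Tracing the constraints gives a chain: 'assemble the coolant loop' → 'anneal the housing' → 'validate the coupling'.
So 'assemble the coolant loop' must precede 'validate the coupling' in any valid ordering.

Yes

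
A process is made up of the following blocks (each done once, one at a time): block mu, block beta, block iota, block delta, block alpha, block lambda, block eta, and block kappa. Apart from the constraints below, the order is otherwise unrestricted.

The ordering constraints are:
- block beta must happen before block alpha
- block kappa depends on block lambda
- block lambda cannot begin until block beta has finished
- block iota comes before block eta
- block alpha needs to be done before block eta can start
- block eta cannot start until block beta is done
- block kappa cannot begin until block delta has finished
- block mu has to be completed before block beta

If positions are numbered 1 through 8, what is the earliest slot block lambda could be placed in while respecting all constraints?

3

The blocks that are forced before block lambda, directly or transitively, are block mu, block beta. That's 2 blocks.
With 2 mandatory predecessors, the earliest block lambda can sit is position 2+1 = 3, and placing just those 2 first achieves it.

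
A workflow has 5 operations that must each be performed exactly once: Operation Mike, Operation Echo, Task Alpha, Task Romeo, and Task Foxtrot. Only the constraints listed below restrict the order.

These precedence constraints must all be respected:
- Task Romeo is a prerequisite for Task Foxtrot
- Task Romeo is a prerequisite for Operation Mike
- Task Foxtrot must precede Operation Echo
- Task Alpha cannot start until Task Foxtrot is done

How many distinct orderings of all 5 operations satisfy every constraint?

Task Romeo is the only operation with nothing required before it, so every ordering starts there.
Counting all ways to extend the partial order to a total order gives 8.

8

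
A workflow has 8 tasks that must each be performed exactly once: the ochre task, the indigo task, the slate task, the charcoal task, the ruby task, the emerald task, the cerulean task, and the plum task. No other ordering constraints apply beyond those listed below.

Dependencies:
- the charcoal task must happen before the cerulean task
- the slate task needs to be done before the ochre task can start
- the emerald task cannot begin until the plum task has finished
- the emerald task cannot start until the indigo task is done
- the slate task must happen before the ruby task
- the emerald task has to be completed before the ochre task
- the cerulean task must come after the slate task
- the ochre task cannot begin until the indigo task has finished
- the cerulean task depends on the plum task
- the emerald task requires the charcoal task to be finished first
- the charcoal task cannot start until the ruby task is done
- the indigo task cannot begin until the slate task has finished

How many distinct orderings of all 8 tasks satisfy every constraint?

49

The tasks with no prerequisites are the slate task, the plum task; any of them can be placed first.
Counting all ways to extend the partial order to a total order gives 49.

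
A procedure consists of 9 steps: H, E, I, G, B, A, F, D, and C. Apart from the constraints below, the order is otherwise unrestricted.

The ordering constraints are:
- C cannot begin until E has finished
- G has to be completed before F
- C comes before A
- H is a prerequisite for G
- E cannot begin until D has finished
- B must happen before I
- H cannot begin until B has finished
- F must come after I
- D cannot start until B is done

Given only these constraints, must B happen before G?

Tracing the constraints gives a chain: B → H → G.
So B must precede G in any valid ordering.

Yes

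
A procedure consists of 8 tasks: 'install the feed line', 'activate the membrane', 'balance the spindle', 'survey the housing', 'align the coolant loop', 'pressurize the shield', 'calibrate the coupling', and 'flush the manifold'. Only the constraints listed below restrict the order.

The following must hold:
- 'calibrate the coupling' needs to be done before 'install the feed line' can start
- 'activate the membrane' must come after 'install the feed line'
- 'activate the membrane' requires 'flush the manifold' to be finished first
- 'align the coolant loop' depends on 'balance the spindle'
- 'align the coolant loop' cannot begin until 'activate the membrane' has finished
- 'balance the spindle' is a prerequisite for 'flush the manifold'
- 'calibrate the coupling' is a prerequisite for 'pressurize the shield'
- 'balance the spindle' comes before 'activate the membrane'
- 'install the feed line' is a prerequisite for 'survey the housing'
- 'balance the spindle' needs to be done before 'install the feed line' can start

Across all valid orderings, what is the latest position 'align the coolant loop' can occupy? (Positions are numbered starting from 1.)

8

No constraint forces any task after 'align the coolant loop', so it can be placed last, in position 8.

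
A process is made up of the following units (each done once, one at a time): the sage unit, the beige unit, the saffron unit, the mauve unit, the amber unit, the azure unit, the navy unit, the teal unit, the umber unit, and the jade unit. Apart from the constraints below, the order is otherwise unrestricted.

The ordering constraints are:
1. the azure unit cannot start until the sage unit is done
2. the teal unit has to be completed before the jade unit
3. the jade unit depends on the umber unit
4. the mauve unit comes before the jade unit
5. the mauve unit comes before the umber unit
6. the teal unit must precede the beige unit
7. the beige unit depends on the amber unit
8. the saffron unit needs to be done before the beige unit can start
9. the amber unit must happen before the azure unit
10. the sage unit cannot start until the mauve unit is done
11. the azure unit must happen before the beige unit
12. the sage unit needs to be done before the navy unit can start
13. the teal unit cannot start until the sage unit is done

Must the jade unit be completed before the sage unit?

No

In fact the dependencies run the other way: the sage unit → the teal unit → the jade unit.
So the jade unit does not have to come before the sage unit — it cannot.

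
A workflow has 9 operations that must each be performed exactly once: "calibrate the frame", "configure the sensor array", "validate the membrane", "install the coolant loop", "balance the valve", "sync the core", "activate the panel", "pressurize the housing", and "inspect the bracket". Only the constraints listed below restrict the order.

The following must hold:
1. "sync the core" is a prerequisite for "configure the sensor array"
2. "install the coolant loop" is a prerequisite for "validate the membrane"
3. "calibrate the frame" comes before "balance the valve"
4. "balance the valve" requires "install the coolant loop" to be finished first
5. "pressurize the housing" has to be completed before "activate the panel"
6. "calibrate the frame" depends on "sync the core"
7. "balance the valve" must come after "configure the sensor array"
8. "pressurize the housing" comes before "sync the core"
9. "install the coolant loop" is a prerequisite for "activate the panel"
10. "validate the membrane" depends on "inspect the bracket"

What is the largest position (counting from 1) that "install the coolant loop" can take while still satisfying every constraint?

Every operation that must follow "install the coolant loop" has to come after it. Tracing all chains starting from "install the coolant loop", those operations are: "validate the membrane", "balance the valve", "activate the panel" — 3 in total.
With 3 mandatory successors out of 9 operations total, the latest slot for "install the coolant loop" is 9−3 = 6, and it's reachable by doing all non-successors before "install the coolant loop".

6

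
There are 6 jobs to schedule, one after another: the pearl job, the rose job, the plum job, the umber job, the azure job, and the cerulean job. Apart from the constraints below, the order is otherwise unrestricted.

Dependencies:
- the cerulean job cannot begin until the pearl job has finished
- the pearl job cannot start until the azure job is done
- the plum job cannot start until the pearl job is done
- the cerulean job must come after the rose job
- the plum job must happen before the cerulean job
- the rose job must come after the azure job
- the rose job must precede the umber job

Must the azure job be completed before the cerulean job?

There is a constraint chain the azure job → the pearl job → the cerulean job.
So the azure job must precede the cerulean job in any valid ordering.

Yes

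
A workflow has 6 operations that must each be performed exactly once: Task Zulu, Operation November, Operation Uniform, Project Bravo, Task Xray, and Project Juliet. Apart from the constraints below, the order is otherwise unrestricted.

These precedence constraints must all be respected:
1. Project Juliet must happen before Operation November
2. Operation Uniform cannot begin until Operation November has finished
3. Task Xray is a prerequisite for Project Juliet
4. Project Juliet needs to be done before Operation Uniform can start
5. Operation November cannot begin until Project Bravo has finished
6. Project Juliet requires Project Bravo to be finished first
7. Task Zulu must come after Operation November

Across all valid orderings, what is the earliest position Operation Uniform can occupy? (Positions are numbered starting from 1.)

5

Every operation that must precede Operation Uniform has to come before it. Tracing all chains that end at Operation Uniform, those operations are: Operation November, Project Bravo, Task Xray, Project Juliet — 4 in total.
So at minimum 4 operations come before Operation Uniform, putting Operation Uniform no earlier than position 5. That position is achievable by scheduling exactly those predecessors first.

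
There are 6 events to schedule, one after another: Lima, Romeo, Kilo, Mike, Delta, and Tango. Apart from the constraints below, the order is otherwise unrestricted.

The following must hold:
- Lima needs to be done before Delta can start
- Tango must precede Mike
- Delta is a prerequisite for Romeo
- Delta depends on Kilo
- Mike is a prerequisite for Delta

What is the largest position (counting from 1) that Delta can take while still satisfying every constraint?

5

The only event forced after Delta (directly or by a chain) is Romeo.
With 1 mandatory successor out of 6 events total, the latest slot for Delta is 6−1 = 5, and it's reachable by doing all non-successors before Delta.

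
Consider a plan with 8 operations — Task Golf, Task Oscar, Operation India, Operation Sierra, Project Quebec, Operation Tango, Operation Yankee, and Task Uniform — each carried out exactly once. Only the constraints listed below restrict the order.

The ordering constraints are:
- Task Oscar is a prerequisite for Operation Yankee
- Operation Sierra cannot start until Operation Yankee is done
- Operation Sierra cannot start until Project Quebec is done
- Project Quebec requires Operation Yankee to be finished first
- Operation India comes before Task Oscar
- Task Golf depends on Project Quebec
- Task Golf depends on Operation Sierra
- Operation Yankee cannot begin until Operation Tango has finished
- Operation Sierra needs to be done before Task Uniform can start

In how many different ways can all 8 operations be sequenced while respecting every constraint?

6

The operations with no prerequisites are Operation India, Operation Tango; any of them can be placed first.
Systematically extending each partial ordering one operation at a time and counting, there are 6 complete orderings.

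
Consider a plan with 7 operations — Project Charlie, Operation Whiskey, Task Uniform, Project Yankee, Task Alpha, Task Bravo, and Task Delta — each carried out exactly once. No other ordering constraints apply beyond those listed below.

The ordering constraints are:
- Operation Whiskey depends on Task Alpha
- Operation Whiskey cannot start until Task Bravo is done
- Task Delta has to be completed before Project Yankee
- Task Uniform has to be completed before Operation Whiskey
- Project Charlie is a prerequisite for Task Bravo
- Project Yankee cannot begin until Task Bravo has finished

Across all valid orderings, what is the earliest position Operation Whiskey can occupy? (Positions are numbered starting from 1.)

5

Working backwards through the constraints from Operation Whiskey, its full set of required predecessors is Project Charlie, Task Uniform, Task Alpha, Task Bravo — 4 of them.
With 4 mandatory predecessors, the earliest Operation Whiskey can sit is position 4+1 = 5, and placing just those 4 first achieves it.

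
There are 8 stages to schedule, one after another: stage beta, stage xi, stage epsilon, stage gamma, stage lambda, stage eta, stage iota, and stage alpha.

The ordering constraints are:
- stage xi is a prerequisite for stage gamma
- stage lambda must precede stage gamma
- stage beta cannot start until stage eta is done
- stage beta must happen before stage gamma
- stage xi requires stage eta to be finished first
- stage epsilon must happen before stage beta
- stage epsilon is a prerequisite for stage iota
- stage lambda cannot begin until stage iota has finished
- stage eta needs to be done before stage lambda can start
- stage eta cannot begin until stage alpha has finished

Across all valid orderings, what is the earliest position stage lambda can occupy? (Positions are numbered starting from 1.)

5

Working backwards through the constraints from stage lambda, its full set of required predecessors is stage epsilon, stage eta, stage iota, stage alpha — 4 of them.
With 4 mandatory predecessors, the earliest stage lambda can sit is position 4+1 = 5, and placing just those 4 first achieves it.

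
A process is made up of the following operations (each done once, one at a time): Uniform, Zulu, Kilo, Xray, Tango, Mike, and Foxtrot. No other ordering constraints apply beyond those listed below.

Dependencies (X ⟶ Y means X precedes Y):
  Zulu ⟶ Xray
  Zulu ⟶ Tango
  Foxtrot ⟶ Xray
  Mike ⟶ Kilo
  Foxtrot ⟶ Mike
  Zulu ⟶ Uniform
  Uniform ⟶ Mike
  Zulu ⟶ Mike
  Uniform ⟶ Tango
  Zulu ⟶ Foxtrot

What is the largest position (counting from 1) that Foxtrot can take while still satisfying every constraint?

4

Following every chain forward from Foxtrot, the operations that must come later are Kilo, Xray, Mike — 3 of them.
So at least 3 operations follow Foxtrot, putting Foxtrot no later than position 4. That position is achievable by scheduling everything else first.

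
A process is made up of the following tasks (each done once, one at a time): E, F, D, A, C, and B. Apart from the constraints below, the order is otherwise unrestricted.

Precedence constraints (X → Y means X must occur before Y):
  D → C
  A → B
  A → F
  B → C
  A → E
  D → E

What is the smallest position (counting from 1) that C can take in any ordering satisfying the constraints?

The tasks that are forced before C, directly or transitively, are D, A, B. That's 3 tasks.
So at minimum 3 tasks come before C, putting C no earlier than position 4. That position is achievable by scheduling exactly those predecessors first.

4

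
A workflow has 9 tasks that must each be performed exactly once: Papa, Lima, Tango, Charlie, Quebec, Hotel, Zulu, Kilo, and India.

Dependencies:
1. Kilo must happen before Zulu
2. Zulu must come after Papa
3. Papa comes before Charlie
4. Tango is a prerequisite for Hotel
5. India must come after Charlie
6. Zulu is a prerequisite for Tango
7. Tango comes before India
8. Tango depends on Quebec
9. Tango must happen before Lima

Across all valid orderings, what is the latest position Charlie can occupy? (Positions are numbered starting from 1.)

8

The only task forced after Charlie (directly or by a chain) is India.
So at least 1 task follows Charlie, putting Charlie no later than position 8. That position is achievable by scheduling everything else first.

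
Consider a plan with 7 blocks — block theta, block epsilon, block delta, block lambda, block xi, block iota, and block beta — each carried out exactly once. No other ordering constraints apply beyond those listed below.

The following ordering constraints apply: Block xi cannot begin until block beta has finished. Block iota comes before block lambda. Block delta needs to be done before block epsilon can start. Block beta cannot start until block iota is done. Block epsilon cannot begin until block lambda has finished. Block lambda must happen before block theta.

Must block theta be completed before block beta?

Block theta and block beta are not related by any chain of constraints.
So block theta can come before block beta or after — it is not forced.

No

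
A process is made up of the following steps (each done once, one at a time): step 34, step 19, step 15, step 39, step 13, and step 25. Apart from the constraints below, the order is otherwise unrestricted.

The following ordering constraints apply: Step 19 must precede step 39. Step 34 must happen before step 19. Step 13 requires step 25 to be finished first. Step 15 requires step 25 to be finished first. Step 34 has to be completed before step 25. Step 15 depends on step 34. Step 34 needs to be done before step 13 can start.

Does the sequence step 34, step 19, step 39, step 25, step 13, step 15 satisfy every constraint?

Yes

Checking each listed constraint against this order: for instance, step 34 is in position 1 and step 15 in position 6, so that constraint holds — and the remaining constraints check out the same way.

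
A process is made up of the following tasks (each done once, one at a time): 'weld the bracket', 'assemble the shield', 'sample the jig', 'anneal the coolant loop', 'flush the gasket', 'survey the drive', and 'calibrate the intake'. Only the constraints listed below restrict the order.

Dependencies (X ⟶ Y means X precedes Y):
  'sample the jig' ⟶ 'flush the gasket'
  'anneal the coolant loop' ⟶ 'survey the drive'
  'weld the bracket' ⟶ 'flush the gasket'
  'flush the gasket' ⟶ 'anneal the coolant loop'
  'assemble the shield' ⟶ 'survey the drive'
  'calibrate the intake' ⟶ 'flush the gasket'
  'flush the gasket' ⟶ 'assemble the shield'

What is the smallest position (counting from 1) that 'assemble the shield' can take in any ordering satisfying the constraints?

Working backwards through the constraints from 'assemble the shield', its full set of required predecessors is 'weld the bracket', 'sample the jig', 'flush the gasket', 'calibrate the intake' — 4 of them.
With 4 mandatory predecessors, the earliest 'assemble the shield' can sit is position 4+1 = 5, and placing just those 4 first achieves it.

5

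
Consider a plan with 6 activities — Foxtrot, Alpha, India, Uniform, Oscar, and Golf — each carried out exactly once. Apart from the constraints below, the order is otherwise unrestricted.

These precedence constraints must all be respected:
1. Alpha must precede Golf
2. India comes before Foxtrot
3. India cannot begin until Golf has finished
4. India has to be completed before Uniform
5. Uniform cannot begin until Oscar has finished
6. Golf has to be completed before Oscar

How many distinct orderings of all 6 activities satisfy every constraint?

5

Only Alpha has no prerequisites, so it must go first.
Counting all ways to extend the partial order to a total order gives 5.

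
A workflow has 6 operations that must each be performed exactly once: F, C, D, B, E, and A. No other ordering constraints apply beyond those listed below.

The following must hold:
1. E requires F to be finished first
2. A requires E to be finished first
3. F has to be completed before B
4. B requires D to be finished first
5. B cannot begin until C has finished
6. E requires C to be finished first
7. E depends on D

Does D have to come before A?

Tracing the constraints gives a chain: D → E → A.
Hence D necessarily comes before A.

Yes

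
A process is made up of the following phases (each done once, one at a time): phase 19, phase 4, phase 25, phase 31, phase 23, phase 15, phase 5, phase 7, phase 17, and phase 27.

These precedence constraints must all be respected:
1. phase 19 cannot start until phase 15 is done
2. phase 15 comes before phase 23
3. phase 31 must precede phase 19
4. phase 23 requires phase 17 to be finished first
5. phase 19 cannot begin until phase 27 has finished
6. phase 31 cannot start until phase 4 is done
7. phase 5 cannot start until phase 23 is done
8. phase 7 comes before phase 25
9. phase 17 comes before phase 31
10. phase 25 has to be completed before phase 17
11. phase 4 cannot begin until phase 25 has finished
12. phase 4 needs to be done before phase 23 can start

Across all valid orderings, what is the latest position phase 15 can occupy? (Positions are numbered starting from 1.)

7

Following every chain forward from phase 15, the phases that must come later are phase 19, phase 23, phase 5 — 3 of them.
So at least 3 phases follow phase 15, putting phase 15 no later than position 7. That position is achievable by scheduling everything else first.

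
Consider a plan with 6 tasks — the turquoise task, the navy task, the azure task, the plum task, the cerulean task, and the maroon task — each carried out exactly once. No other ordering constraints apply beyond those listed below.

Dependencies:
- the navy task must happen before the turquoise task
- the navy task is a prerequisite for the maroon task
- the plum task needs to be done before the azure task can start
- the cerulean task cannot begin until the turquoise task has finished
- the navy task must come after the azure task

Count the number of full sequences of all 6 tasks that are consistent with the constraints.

3

The plum task is the only task with nothing required before it, so every ordering starts there.
Enumerating by repeatedly choosing an available task (one whose prerequisites are all placed) gives 3 distinct complete orderings.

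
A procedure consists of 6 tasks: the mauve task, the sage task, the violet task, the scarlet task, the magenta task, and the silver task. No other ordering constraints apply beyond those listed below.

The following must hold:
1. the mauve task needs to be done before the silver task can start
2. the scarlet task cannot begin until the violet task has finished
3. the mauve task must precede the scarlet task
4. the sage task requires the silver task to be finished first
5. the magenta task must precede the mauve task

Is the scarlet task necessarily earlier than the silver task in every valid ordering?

Nothing in the constraints links the scarlet task and the silver task; they are unordered relative to each other.
A valid ordering placing the silver task before the scarlet task exists, so the answer is no.

No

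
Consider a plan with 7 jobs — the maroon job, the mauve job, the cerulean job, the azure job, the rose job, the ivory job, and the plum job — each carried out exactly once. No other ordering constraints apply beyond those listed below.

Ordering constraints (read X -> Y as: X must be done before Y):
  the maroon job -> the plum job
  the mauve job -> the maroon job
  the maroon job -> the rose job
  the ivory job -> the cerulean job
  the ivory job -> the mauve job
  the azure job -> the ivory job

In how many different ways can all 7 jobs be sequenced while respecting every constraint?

Only the azure job has no prerequisites, so it must go first.
Counting all ways to extend the partial order to a total order gives 10.

10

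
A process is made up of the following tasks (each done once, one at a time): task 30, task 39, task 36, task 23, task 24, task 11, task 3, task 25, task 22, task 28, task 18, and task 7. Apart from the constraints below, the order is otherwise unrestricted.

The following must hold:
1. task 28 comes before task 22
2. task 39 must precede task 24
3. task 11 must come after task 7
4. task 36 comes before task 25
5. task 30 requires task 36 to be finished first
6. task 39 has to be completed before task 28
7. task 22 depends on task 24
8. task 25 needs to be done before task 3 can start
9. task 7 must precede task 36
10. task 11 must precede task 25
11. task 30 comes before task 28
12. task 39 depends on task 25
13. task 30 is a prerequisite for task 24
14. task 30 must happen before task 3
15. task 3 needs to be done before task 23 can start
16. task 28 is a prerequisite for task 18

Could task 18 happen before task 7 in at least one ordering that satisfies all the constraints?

No

There is a dependency chain task 7 → task 36 → task 30 → task 28 → task 18, so task 18 always comes after task 7.
So no valid ordering can have task 18 before task 7.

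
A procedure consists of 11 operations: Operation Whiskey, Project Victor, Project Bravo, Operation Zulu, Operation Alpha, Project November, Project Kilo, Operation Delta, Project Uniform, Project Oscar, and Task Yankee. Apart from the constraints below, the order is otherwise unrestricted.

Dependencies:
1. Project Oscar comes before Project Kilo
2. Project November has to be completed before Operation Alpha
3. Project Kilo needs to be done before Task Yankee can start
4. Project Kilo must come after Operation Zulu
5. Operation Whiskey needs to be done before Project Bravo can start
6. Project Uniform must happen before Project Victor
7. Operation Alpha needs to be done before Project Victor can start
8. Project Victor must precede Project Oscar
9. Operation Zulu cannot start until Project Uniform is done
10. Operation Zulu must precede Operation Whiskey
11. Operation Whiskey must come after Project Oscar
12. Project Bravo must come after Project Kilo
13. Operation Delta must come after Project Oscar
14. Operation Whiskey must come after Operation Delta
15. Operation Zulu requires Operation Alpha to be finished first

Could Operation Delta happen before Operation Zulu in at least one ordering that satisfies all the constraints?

Yes

No chain of constraints runs from Operation Zulu to Operation Delta, so Operation Zulu is not required to come first.
That means at least one valid schedule has Operation Delta before Operation Zulu.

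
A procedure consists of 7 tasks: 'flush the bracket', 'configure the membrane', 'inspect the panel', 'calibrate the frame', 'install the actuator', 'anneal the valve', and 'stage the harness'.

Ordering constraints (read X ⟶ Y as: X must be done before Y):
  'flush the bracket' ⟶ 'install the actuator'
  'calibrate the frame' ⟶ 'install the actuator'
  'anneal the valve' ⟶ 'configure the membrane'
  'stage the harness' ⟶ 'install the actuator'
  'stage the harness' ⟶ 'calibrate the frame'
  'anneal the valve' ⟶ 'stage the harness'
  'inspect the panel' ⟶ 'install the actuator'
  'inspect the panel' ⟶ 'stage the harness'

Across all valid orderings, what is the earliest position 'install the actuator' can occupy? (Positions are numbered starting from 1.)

6

Every task that must precede 'install the actuator' has to come before it. Tracing all chains that end at 'install the actuator', those tasks are: 'flush the bracket', 'inspect the panel', 'calibrate the frame', 'anneal the valve', 'stage the harness' — 5 in total.
With 5 mandatory predecessors, the earliest 'install the actuator' can sit is position 5+1 = 6, and placing just those 5 first achieves it.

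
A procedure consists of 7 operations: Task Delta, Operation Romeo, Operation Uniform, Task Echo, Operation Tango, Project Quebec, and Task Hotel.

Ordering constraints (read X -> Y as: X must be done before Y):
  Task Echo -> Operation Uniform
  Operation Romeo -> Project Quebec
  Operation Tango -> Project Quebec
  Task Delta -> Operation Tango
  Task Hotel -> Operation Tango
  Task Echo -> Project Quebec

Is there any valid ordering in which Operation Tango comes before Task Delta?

No

Following Task Delta → Operation Tango, Task Delta must precede Operation Tango in every valid ordering.
So no valid ordering can have Operation Tango before Task Delta.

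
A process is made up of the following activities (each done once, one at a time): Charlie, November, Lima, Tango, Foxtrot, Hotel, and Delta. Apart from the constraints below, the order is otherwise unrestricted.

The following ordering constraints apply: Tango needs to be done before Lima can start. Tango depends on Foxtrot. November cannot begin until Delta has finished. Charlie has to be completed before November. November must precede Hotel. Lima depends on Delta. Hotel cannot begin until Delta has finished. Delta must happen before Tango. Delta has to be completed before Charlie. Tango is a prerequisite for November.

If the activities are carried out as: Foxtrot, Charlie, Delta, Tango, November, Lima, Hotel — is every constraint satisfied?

No

Here Delta comes after Charlie.
That contradicts the constraint that Delta must precede Charlie.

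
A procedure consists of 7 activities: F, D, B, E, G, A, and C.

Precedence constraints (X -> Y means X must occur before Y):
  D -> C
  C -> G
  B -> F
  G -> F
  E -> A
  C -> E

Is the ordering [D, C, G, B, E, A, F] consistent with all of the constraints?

Yes

Checking each listed constraint against this order: for instance, G is in position 3 and F in position 7, so that constraint holds — and the remaining constraints check out the same way.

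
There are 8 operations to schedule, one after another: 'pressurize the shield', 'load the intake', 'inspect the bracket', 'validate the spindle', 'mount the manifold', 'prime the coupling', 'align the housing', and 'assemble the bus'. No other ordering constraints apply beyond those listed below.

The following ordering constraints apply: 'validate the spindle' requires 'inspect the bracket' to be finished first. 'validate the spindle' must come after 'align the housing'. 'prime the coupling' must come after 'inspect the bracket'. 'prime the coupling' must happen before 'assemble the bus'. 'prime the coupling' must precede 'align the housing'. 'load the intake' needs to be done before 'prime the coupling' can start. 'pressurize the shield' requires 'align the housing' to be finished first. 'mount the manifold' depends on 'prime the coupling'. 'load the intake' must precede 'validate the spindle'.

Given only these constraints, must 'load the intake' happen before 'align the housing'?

There is a constraint chain 'load the intake' → 'prime the coupling' → 'align the housing'.
Hence 'load the intake' necessarily comes before 'align the housing'.

Yes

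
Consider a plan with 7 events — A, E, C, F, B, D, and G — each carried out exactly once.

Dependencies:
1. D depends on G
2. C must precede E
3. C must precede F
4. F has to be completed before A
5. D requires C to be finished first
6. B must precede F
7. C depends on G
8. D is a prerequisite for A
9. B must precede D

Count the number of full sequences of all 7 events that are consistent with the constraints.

The events with no prerequisites are B, G; any of them can be placed first.
Systematically extending each partial ordering one event at a time and counting, there are 26 complete orderings.

26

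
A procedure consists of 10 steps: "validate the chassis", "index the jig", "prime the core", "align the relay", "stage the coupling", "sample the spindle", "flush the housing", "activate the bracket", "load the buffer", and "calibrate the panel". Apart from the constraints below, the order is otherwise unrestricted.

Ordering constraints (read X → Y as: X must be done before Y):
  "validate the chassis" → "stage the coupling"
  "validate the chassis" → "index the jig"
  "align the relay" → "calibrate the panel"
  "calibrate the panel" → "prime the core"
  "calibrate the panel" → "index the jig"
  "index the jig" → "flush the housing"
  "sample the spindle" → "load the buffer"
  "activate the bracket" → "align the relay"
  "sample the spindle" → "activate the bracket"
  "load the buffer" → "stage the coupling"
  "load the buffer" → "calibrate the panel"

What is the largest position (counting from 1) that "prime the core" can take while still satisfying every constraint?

"prime the core" has no required successors, so nothing stops it from going last (position 10).

10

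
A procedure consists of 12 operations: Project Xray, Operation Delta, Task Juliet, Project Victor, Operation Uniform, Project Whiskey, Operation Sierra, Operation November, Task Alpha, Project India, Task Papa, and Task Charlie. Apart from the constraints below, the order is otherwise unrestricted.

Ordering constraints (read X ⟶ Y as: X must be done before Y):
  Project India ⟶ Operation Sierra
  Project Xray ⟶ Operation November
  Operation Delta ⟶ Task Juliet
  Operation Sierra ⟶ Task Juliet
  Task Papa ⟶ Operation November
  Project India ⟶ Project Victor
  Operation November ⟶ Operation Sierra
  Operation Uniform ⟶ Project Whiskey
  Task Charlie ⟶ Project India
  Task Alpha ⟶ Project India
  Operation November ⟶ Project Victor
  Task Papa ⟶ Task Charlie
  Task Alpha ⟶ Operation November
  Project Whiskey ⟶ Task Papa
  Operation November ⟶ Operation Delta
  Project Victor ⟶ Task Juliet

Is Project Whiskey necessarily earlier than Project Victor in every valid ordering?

Yes

Tracing the constraints gives a chain: Project Whiskey → Task Papa → Operation November → Project Victor.
So Project Whiskey must precede Project Victor in any valid ordering.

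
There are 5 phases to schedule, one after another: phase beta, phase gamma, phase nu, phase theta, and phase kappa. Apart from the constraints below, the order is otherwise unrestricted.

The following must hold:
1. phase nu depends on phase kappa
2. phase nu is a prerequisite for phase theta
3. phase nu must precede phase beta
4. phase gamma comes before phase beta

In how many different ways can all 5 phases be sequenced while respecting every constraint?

7

2 phases have no prerequisites (phase gamma, phase kappa), so any of them could come first.
Systematically extending each partial ordering one phase at a time and counting, there are 7 complete orderings.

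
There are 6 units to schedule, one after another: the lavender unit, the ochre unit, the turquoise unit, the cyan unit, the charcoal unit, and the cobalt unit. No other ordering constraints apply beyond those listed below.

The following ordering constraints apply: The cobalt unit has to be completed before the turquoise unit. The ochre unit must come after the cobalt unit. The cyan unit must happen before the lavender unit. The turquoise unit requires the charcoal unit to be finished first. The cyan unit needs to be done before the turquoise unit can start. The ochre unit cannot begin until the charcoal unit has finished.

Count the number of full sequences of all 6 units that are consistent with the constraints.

3 units have no prerequisites (the cyan unit, the charcoal unit, the cobalt unit), so any of them could come first.
Enumerating by repeatedly choosing an available unit (one whose prerequisites are all placed) gives 52 distinct complete orderings.

52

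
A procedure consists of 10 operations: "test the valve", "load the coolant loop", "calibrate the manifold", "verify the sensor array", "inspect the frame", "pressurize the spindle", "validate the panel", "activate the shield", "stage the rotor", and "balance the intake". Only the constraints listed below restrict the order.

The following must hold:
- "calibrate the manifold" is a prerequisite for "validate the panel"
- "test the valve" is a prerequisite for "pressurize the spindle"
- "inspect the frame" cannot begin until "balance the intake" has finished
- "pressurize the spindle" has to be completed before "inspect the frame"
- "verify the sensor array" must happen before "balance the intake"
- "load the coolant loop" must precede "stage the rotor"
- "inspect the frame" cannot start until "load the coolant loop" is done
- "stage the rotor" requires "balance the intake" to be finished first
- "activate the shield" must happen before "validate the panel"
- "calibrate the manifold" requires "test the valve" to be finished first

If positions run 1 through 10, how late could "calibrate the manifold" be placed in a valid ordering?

9

Following the constraints forward from "calibrate the manifold", its only required successor is "validate the panel".
So at least 1 operation follows "calibrate the manifold", putting "calibrate the manifold" no later than position 9. That position is achievable by scheduling everything else first.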